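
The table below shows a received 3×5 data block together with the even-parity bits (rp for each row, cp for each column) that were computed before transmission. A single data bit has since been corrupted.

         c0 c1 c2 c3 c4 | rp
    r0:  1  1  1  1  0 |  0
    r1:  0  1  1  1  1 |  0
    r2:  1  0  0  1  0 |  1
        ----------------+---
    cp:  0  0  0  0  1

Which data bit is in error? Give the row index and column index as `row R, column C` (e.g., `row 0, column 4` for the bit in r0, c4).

row 2, column 3

Recompute each row's even parity and compare to rp:
  r0: data parity 0, sent rp 0 → ok
  r1: data parity 0, sent rp 0 → ok
  r2: data parity 0, sent rp 1 → mismatch
Recompute each column's even parity and compare to cp:
  c0: data parity 0, sent cp 0 → ok
  c1: data parity 0, sent cp 0 → ok
  c2: data parity 0, sent cp 0 → ok
  c3: data parity 1, sent cp 0 → mismatch
  c4: data parity 1, sent cp 1 → ok
Exactly one row (r2) and one column (c3) fail → the flipped bit is at their intersection.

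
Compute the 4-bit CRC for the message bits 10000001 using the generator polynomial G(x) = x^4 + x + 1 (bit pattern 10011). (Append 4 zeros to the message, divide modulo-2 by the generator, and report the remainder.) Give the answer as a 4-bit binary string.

Append 4 zeros: 100000010000. Divide by 10011 (XOR where the leading bit is 1):
  pos 0: 10000 XOR 10011 = 00011
  pos 3: 11001 XOR 10011 = 01010
  pos 4: 10100 XOR 10011 = 00111
  pos 6: 11100 XOR 10011 = 01111
  pos 7: 11110 XOR 10011 = 01101
Remainder (last 4 bits) = 1101. This is the CRC / FCS.

1101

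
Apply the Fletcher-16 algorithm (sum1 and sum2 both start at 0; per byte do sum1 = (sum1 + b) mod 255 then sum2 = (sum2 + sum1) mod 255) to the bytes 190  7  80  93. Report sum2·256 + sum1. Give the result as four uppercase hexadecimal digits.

0E73

Running sums (mod 255):
  after byte 0 (190): sum1=190, sum2=190
  after byte 1 (7): sum1=197, sum2=132
  after byte 2 (80): sum1=22, sum2=154
  after byte 3 (93): sum1=115, sum2=14
Checksum = sum2·256 + sum1 = 14·256 + 115 = 3699 = 0x0E73.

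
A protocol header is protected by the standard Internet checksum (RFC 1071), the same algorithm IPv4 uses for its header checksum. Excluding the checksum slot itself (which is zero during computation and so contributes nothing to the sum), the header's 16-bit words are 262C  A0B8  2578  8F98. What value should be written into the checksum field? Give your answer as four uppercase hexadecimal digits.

840A

One's-complement addition (fold any carry out of bit 15 back into bit 0):
  0x262C + 0xA0B8 = 0x0C6E4
  0xC6E4 + 0x2578 = 0x0EC5C
  0xEC5C + 0x8F98 = 0x17BF4 → wrap carry → 0x7BF5
One's-complement sum = 0x7BF5.
Checksum = ~0x7BF5 & 0xFFFF = 0x840A.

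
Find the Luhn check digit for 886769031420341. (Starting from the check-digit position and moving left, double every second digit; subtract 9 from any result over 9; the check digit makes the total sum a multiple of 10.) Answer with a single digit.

8

Partial digits right→left: 1 4 3 0 2 4 1 3 0 9 6 7 6 8 8
Double every second digit counting from the check-digit position (so the 1st, 3rd, 5th, ... of the partial from the right).
  doubled (with −9 where >9): 2 6 4 2 0 3 3 7 → sum 27
  kept as-is: 4 0 4 3 9 7 8 → sum 35
Total = 27 + 35 = 62.
Check digit = (10 − (62 mod 10)) mod 10 = 8.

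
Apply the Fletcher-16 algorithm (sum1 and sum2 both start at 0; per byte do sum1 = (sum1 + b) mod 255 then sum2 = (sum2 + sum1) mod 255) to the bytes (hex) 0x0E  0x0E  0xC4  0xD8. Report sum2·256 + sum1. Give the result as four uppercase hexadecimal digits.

C4B9

Running sums (mod 255):
  after byte 0 (0x0E): sum1=14, sum2=14
  after byte 1 (0x0E): sum1=28, sum2=42
  after byte 2 (0xC4): sum1=224, sum2=11
  after byte 3 (0xD8): sum1=185, sum2=196
Checksum = sum2·256 + sum1 = 196·256 + 185 = 50361 = 0xC4B9.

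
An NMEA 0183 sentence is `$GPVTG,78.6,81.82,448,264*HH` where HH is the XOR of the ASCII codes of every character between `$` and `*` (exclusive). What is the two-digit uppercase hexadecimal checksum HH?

XOR the ASCII codes of the payload characters:
  'G' = 0x47 → acc = 0x47
  'P' = 0x50 → acc = 0x17
  'V' = 0x56 → acc = 0x41
  'T' = 0x54 → acc = 0x15
  'G' = 0x47 → acc = 0x52
  ',' = 0x2C → acc = 0x7E
  '7' = 0x37 → acc = 0x49
  '8' = 0x38 → acc = 0x71
  '.' = 0x2E → acc = 0x5F
  '6' = 0x36 → acc = 0x69
  ',' = 0x2C → acc = 0x45
  '8' = 0x38 → acc = 0x7D
  '1' = 0x31 → acc = 0x4C
  '.' = 0x2E → acc = 0x62
  '8' = 0x38 → acc = 0x5A
  '2' = 0x32 → acc = 0x68
  ',' = 0x2C → acc = 0x44
  '4' = 0x34 → acc = 0x70
  '4' = 0x34 → acc = 0x44
  '8' = 0x38 → acc = 0x7C
  ',' = 0x2C → acc = 0x50
  '2' = 0x32 → acc = 0x62
  '6' = 0x36 → acc = 0x54
  '4' = 0x34 → acc = 0x60
Checksum = 0x60.

60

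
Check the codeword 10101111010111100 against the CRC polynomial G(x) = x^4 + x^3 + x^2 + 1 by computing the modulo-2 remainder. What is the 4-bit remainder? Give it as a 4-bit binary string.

Modulo-2 division of 10101111010111100 by 11101:
  pos 0: 10101 XOR 11101 = 01000
  pos 1: 10001 XOR 11101 = 01100
  pos 2: 11001 XOR 11101 = 00100
  pos 4: 10010 XOR 11101 = 01111
  pos 5: 11111 XOR 11101 = 00010
  pos 8: 10011 XOR 11101 = 01110
  pos 9: 11101 XOR 11101 = 00000
Remainder = 0100 (nonzero — an error is detected).

0100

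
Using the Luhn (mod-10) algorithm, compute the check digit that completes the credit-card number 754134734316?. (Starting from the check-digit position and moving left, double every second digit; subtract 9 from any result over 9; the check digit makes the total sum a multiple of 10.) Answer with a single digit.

8

Partial digits right→left: 6 1 3 4 3 7 4 3 1 4 5 7
Double every second digit counting from the check-digit position (so the 1st, 3rd, 5th, ... of the partial from the right).
  doubled (with −9 where >9): 3 6 6 8 2 1 → sum 26
  kept as-is: 1 4 7 3 4 7 → sum 26
Total = 26 + 26 = 52.
Check digit = (10 − (52 mod 10)) mod 10 = 8.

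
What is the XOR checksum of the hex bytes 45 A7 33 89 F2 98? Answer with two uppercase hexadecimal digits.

XOR the bytes together:
  start with 0x45
  0x45 ⊕ 0xA7 = 0xE2
  0xE2 ⊕ 0x33 = 0xD1
  0xD1 ⊕ 0x89 = 0x58
  0x58 ⊕ 0xF2 = 0xAA
  0xAA ⊕ 0x98 = 0x32

32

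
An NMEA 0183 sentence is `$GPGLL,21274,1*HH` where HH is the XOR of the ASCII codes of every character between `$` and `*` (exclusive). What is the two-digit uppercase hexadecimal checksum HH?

XOR the ASCII codes of the payload characters:
  'G' = 0x47 → acc = 0x47
  'P' = 0x50 → acc = 0x17
  'G' = 0x47 → acc = 0x50
  'L' = 0x4C → acc = 0x1C
  'L' = 0x4C → acc = 0x50
  ',' = 0x2C → acc = 0x7C
  '2' = 0x32 → acc = 0x4E
  '1' = 0x31 → acc = 0x7F
  '2' = 0x32 → acc = 0x4D
  '7' = 0x37 → acc = 0x7A
  '4' = 0x34 → acc = 0x4E
  ',' = 0x2C → acc = 0x62
  '1' = 0x31 → acc = 0x53
Checksum = 0x53.

53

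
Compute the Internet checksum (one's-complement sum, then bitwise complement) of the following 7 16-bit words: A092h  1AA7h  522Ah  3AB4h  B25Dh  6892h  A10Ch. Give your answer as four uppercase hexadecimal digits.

One's-complement addition (fold any carry out of bit 15 back into bit 0):
  0xA092 + 0x1AA7 = 0x0BB39
  0xBB39 + 0x522A = 0x10D63 → wrap carry → 0x0D64
  0x0D64 + 0x3AB4 = 0x04818
  0x4818 + 0xB25D = 0x0FA75
  0xFA75 + 0x6892 = 0x16307 → wrap carry → 0x6308
  0x6308 + 0xA10C = 0x10414 → wrap carry → 0x0415
One's-complement sum = 0x0415.
Checksum = ~0x0415 & 0xFFFF = 0xFBEA.

FBEA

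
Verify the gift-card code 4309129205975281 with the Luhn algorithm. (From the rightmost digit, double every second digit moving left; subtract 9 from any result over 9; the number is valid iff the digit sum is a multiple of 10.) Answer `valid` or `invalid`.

invalid

From the right, keep odd positions and double even positions (subtract 9 from any doubled value over 9):
  doubled (positions 2,4,...): 7 1 9 0 9 2 0 8 → sum 36
  kept (positions 1,3,...): 1 2 7 5 2 2 9 3 → sum 31
Total = 67.
67 mod 10 = 7, so the number is invalid.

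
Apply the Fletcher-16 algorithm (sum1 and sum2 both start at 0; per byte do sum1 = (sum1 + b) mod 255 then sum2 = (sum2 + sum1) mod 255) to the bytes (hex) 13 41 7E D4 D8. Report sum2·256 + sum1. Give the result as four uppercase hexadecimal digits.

Running sums (mod 255):
  after byte 0 (13): sum1=19, sum2=19
  after byte 1 (41): sum1=84, sum2=103
  after byte 2 (7E): sum1=210, sum2=58
  after byte 3 (D4): sum1=167, sum2=225
  after byte 4 (D8): sum1=128, sum2=98
Checksum = sum2·256 + sum1 = 98·256 + 128 = 25216 = 0x6280.

6280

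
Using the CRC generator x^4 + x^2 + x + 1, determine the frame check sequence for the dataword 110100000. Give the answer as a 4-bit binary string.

Append 4 zeros: 1101000000000. Divide by 10111 (XOR where the leading bit is 1):
  pos 0: 11010 XOR 10111 = 01101
  pos 1: 11010 XOR 10111 = 01101
  pos 2: 11010 XOR 10111 = 01101
  pos 3: 11010 XOR 10111 = 01101
  pos 4: 11010 XOR 10111 = 01101
  pos 5: 11010 XOR 10111 = 01101
  pos 6: 11010 XOR 10111 = 01101
  pos 7: 11010 XOR 10111 = 01101
  pos 8: 11010 XOR 10111 = 01101
Remainder (last 4 bits) = 1101. This is the CRC / FCS.

1101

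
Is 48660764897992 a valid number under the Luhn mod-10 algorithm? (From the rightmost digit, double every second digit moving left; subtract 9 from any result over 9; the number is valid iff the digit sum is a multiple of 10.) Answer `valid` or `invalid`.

From the right, keep odd positions and double even positions (subtract 9 from any doubled value over 9):
  doubled (positions 2,4,...): 9 5 7 3 0 3 8 → sum 35
  kept (positions 1,3,...): 2 9 9 4 7 6 8 → sum 45
Total = 80.
80 mod 10 = 0, so the number is valid.

valid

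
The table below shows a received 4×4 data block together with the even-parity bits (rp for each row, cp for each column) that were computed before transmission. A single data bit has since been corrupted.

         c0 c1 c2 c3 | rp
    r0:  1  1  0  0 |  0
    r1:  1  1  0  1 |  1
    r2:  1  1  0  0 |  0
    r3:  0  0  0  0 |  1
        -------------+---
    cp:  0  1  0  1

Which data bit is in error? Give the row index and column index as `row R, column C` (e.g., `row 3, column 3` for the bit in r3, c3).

Recompute each row's even parity and compare to rp:
  r0: data parity 0, sent rp 0 → ok
  r1: data parity 1, sent rp 1 → ok
  r2: data parity 0, sent rp 0 → ok
  r3: data parity 0, sent rp 1 → mismatch
Recompute each column's even parity and compare to cp:
  c0: data parity 1, sent cp 0 → mismatch
  c1: data parity 1, sent cp 1 → ok
  c2: data parity 0, sent cp 0 → ok
  c3: data parity 1, sent cp 1 → ok
Exactly one row (r3) and one column (c0) fail → the flipped bit is at their intersection.

row 3, column 0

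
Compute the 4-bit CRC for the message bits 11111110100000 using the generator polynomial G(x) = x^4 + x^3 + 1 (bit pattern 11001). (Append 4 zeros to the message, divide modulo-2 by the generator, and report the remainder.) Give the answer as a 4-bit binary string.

0110

Append 4 zeros: 111111101000000000. Divide by 11001 (XOR where the leading bit is 1):
  pos 0: 11111 XOR 11001 = 00110
  pos 2: 11011 XOR 11001 = 00010
  pos 5: 10010 XOR 11001 = 01011
  pos 6: 10110 XOR 11001 = 01111
  pos 7: 11110 XOR 11001 = 00111
  pos 9: 11100 XOR 11001 = 00101
  pos 11: 10100 XOR 11001 = 01101
  pos 12: 11010 XOR 11001 = 00011
Remainder (last 4 bits) = 0110. This is the CRC / FCS.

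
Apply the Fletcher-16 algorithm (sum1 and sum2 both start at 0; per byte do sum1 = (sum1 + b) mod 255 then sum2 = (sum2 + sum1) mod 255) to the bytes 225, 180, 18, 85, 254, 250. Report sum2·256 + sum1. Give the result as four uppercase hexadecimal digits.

14F7

Running sums (mod 255):
  after byte 0 (225): sum1=225, sum2=225
  after byte 1 (180): sum1=150, sum2=120
  after byte 2 (18): sum1=168, sum2=33
  after byte 3 (85): sum1=253, sum2=31
  after byte 4 (254): sum1=252, sum2=28
  after byte 5 (250): sum1=247, sum2=20
Checksum = sum2·256 + sum1 = 20·256 + 247 = 5367 = 0x14F7.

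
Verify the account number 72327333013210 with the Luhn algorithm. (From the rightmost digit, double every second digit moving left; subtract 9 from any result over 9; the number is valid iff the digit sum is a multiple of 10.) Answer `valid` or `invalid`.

From the right, keep odd positions and double even positions (subtract 9 from any doubled value over 9):
  doubled (positions 2,4,...): 2 6 0 6 5 6 5 → sum 30
  kept (positions 1,3,...): 0 2 1 3 3 2 2 → sum 13
Total = 43.
43 mod 10 = 3, so the number is invalid.

invalid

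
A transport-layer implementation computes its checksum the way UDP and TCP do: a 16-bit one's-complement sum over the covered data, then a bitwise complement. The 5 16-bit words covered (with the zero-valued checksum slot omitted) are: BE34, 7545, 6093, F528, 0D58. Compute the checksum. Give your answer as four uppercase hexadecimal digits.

6971

One's-complement addition (fold any carry out of bit 15 back into bit 0):
  0xBE34 + 0x7545 = 0x13379 → wrap carry → 0x337A
  0x337A + 0x6093 = 0x0940D
  0x940D + 0xF528 = 0x18935 → wrap carry → 0x8936
  0x8936 + 0x0D58 = 0x0968E
One's-complement sum = 0x968E.
Checksum = ~0x968E & 0xFFFF = 0x6971.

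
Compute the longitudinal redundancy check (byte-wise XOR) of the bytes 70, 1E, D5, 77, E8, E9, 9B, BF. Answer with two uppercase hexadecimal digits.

XOR the bytes together:
  start with 0x70
  0x70 ⊕ 0x1E = 0x6E
  0x6E ⊕ 0xD5 = 0xBB
  0xBB ⊕ 0x77 = 0xCC
  0xCC ⊕ 0xE8 = 0x24
  0x24 ⊕ 0xE9 = 0xCD
  0xCD ⊕ 0x9B = 0x56
  0x56 ⊕ 0xBF = 0xE9

E9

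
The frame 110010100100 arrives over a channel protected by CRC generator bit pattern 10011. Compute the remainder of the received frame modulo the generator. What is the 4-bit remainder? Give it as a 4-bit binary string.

Modulo-2 division of 110010100100 by 10011:
  pos 0: 11001 XOR 10011 = 01010
  pos 1: 10100 XOR 10011 = 00111
  pos 3: 11110 XOR 10011 = 01101
  pos 4: 11010 XOR 10011 = 01001
  pos 5: 10011 XOR 10011 = 00000
Remainder = 0000 (zero — the frame passes the CRC check).

0000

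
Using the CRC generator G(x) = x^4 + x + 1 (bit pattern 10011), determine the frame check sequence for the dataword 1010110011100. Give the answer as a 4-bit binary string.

1000

Append 4 zeros: 10101100111000000. Divide by 10011 (XOR where the leading bit is 1):
  pos 0: 10101 XOR 10011 = 00110
  pos 2: 11010 XOR 10011 = 01001
  pos 3: 10010 XOR 10011 = 00001
  pos 7: 11110 XOR 10011 = 01101
  pos 8: 11010 XOR 10011 = 01001
  pos 9: 10010 XOR 10011 = 00001
Remainder (last 4 bits) = 1000. This is the CRC / FCS.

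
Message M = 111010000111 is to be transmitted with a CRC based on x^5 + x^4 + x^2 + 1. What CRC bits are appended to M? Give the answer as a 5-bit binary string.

Append 5 zeros: 11101000011100000. Divide by 110101 (XOR where the leading bit is 1):
  pos 0: 111010 XOR 110101 = 001111
  pos 2: 111100 XOR 110101 = 001001
  pos 4: 100101 XOR 110101 = 010000
  pos 5: 100001 XOR 110101 = 010100
  pos 6: 101001 XOR 110101 = 011100
  pos 7: 111000 XOR 110101 = 001101
  pos 9: 110100 XOR 110101 = 000001
Remainder (last 5 bits) = 00100. This is the CRC / FCS.

00100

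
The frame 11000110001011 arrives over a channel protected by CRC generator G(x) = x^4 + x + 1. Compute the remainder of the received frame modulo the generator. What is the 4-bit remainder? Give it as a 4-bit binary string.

0111

Modulo-2 division of 11000110001011 by 10011:
  pos 0: 11000 XOR 10011 = 01011
  pos 1: 10111 XOR 10011 = 00100
  pos 3: 10010 XOR 10011 = 00001
  pos 7: 10010 XOR 10011 = 00001
Remainder = 0111 (nonzero — an error is detected).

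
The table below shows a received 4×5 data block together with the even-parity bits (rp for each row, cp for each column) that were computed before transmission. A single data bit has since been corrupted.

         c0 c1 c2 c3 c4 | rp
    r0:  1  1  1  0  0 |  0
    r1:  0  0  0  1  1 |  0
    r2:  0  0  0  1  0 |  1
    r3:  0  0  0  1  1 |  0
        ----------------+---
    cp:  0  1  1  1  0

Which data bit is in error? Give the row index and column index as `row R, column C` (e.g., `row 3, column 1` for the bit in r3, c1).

Recompute each row's even parity and compare to rp:
  r0: data parity 1, sent rp 0 → mismatch
  r1: data parity 0, sent rp 0 → ok
  r2: data parity 1, sent rp 1 → ok
  r3: data parity 0, sent rp 0 → ok
Recompute each column's even parity and compare to cp:
  c0: data parity 1, sent cp 0 → mismatch
  c1: data parity 1, sent cp 1 → ok
  c2: data parity 1, sent cp 1 → ok
  c3: data parity 1, sent cp 1 → ok
  c4: data parity 0, sent cp 0 → ok
Exactly one row (r0) and one column (c0) fail → the flipped bit is at their intersection.

row 0, column 0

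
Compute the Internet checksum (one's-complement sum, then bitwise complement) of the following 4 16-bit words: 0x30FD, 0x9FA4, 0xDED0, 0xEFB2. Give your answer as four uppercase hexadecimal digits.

60DA

One's-complement addition (fold any carry out of bit 15 back into bit 0):
  0x30FD + 0x9FA4 = 0x0D0A1
  0xD0A1 + 0xDED0 = 0x1AF71 → wrap carry → 0xAF72
  0xAF72 + 0xEFB2 = 0x19F24 → wrap carry → 0x9F25
One's-complement sum = 0x9F25.
Checksum = ~0x9F25 & 0xFFFF = 0x60DA.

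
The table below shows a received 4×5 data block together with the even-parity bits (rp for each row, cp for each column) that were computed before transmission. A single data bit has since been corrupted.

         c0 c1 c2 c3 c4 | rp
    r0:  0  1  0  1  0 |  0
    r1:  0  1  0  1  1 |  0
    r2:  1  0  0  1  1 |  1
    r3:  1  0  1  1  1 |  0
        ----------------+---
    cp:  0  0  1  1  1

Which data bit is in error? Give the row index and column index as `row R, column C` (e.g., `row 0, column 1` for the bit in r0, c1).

row 1, column 3

Recompute each row's even parity and compare to rp:
  r0: data parity 0, sent rp 0 → ok
  r1: data parity 1, sent rp 0 → mismatch
  r2: data parity 1, sent rp 1 → ok
  r3: data parity 0, sent rp 0 → ok
Recompute each column's even parity and compare to cp:
  c0: data parity 0, sent cp 0 → ok
  c1: data parity 0, sent cp 0 → ok
  c2: data parity 1, sent cp 1 → ok
  c3: data parity 0, sent cp 1 → mismatch
  c4: data parity 1, sent cp 1 → ok
Exactly one row (r1) and one column (c3) fail → the flipped bit is at their intersection.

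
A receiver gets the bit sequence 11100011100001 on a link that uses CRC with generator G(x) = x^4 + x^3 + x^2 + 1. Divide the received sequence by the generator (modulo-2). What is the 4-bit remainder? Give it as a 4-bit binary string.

Modulo-2 division of 11100011100001 by 11101:
  pos 0: 11100 XOR 11101 = 00001
  pos 4: 10111 XOR 11101 = 01010
  pos 5: 10100 XOR 11101 = 01001
  pos 6: 10010 XOR 11101 = 01111
  pos 7: 11110 XOR 11101 = 00011
Remainder = 1101 (nonzero — an error is detected).

1101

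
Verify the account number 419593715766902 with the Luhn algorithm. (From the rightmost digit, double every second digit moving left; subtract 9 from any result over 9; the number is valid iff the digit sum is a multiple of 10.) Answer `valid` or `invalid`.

From the right, keep odd positions and double even positions (subtract 9 from any doubled value over 9):
  doubled (positions 2,4,...): 0 3 5 2 6 1 2 → sum 19
  kept (positions 1,3,...): 2 9 6 5 7 9 9 4 → sum 51
Total = 70.
70 mod 10 = 0, so the number is valid.

valid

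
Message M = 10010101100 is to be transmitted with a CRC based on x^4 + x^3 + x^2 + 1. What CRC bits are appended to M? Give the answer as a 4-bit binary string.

0111

Append 4 zeros: 100101011000000. Divide by 11101 (XOR where the leading bit is 1):
  pos 0: 10010 XOR 11101 = 01111
  pos 1: 11111 XOR 11101 = 00010
  pos 4: 10011 XOR 11101 = 01110
  pos 5: 11100 XOR 11101 = 00001
  pos 9: 10000 XOR 11101 = 01101
  pos 10: 11010 XOR 11101 = 00111
Remainder (last 4 bits) = 0111. This is the CRC / FCS.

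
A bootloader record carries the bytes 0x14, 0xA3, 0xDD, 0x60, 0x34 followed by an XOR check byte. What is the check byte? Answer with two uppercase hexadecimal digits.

XOR the bytes together:
  start with 0x14
  0x14 ⊕ 0xA3 = 0xB7
  0xB7 ⊕ 0xDD = 0x6A
  0x6A ⊕ 0x60 = 0x0A
  0x0A ⊕ 0x34 = 0x3E

3E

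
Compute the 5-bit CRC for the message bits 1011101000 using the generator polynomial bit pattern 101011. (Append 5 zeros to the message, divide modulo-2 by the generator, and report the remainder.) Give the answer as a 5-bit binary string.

Append 5 zeros: 101110100000000. Divide by 101011 (XOR where the leading bit is 1):
  pos 0: 101110 XOR 101011 = 000101
  pos 3: 101100 XOR 101011 = 000111
  pos 6: 111000 XOR 101011 = 010011
  pos 7: 100110 XOR 101011 = 001101
  pos 9: 110100 XOR 101011 = 011111
Remainder (last 5 bits) = 11111. This is the CRC / FCS.

11111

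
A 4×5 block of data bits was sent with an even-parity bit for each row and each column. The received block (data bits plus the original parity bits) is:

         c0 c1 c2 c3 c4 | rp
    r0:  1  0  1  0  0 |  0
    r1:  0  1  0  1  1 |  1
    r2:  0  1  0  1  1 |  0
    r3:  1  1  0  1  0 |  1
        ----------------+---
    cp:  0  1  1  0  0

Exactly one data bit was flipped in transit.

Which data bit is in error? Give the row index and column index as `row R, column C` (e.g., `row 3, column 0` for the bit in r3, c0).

Recompute each row's even parity and compare to rp:
  r0: data parity 0, sent rp 0 → ok
  r1: data parity 1, sent rp 1 → ok
  r2: data parity 1, sent rp 0 → mismatch
  r3: data parity 1, sent rp 1 → ok
Recompute each column's even parity and compare to cp:
  c0: data parity 0, sent cp 0 → ok
  c1: data parity 1, sent cp 1 → ok
  c2: data parity 1, sent cp 1 → ok
  c3: data parity 1, sent cp 0 → mismatch
  c4: data parity 0, sent cp 0 → ok
Exactly one row (r2) and one column (c3) fail → the flipped bit is at their intersection.

row 2, column 3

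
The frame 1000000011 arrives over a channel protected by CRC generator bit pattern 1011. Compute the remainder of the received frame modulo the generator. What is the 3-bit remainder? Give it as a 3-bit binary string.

111

Modulo-2 division of 1000000011 by 1011:
  pos 0: 1000 XOR 1011 = 0011
  pos 2: 1100 XOR 1011 = 0111
  pos 3: 1110 XOR 1011 = 0101
  pos 4: 1010 XOR 1011 = 0001
Remainder = 111 (nonzero — an error is detected).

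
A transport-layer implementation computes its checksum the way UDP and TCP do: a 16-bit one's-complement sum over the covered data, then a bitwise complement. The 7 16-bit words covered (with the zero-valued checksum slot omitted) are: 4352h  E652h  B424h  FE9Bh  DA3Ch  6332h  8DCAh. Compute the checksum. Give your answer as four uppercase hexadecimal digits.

One's-complement addition (fold any carry out of bit 15 back into bit 0):
  0x4352 + 0xE652 = 0x129A4 → wrap carry → 0x29A5
  0x29A5 + 0xB424 = 0x0DDC9
  0xDDC9 + 0xFE9B = 0x1DC64 → wrap carry → 0xDC65
  0xDC65 + 0xDA3C = 0x1B6A1 → wrap carry → 0xB6A2
  0xB6A2 + 0x6332 = 0x119D4 → wrap carry → 0x19D5
  0x19D5 + 0x8DCA = 0x0A79F
One's-complement sum = 0xA79F.
Checksum = ~0xA79F & 0xFFFF = 0x5860.

5860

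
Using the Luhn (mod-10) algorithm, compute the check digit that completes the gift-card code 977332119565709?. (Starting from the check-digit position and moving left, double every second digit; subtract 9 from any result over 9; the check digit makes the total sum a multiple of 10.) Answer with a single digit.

9

Partial digits right→left: 9 0 7 5 6 5 9 1 1 2 3 3 7 7 9
Double every second digit counting from the check-digit position (so the 1st, 3rd, 5th, ... of the partial from the right).
  doubled (with −9 where >9): 9 5 3 9 2 6 5 9 → sum 48
  kept as-is: 0 5 5 1 2 3 7 → sum 23
Total = 48 + 23 = 71.
Check digit = (10 − (71 mod 10)) mod 10 = 9.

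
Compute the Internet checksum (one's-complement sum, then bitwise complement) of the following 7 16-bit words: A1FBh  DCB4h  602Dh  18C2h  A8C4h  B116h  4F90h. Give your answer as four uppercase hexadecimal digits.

One's-complement addition (fold any carry out of bit 15 back into bit 0):
  0xA1FB + 0xDCB4 = 0x17EAF → wrap carry → 0x7EB0
  0x7EB0 + 0x602D = 0x0DEDD
  0xDEDD + 0x18C2 = 0x0F79F
  0xF79F + 0xA8C4 = 0x1A063 → wrap carry → 0xA064
  0xA064 + 0xB116 = 0x1517A → wrap carry → 0x517B
  0x517B + 0x4F90 = 0x0A10B
One's-complement sum = 0xA10B.
Checksum = ~0xA10B & 0xFFFF = 0x5EF4.

5EF4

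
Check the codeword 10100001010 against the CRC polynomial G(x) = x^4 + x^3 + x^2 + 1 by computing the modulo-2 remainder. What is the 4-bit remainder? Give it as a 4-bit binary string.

0000

Modulo-2 division of 10100001010 by 11101:
  pos 0: 10100 XOR 11101 = 01001
  pos 1: 10010 XOR 11101 = 01111
  pos 2: 11110 XOR 11101 = 00011
  pos 5: 11101 XOR 11101 = 00000
Remainder = 0000 (zero — the frame passes the CRC check).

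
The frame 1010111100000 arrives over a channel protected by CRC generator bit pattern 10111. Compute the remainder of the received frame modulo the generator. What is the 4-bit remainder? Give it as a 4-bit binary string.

0000

Modulo-2 division of 1010111100000 by 10111:
  pos 0: 10101 XOR 10111 = 00010
  pos 3: 10111 XOR 10111 = 00000
Remainder = 0000 (zero — the frame passes the CRC check).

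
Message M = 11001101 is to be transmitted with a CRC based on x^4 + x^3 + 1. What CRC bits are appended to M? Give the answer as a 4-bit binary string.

Append 4 zeros: 110011010000. Divide by 11001 (XOR where the leading bit is 1):
  pos 0: 11001 XOR 11001 = 00000
  pos 5: 10100 XOR 11001 = 01101
  pos 6: 11010 XOR 11001 = 00011
Remainder (last 4 bits) = 0110. This is the CRC / FCS.

0110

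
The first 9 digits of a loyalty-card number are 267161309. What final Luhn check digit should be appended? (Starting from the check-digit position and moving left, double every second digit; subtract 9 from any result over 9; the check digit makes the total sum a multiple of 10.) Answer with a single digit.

5

Partial digits right→left: 9 0 3 1 6 1 7 6 2
Double every second digit counting from the check-digit position (so the 1st, 3rd, 5th, ... of the partial from the right).
  doubled (with −9 where >9): 9 6 3 5 4 → sum 27
  kept as-is: 0 1 1 6 → sum 8
Total = 27 + 8 = 35.
Check digit = (10 − (35 mod 10)) mod 10 = 5.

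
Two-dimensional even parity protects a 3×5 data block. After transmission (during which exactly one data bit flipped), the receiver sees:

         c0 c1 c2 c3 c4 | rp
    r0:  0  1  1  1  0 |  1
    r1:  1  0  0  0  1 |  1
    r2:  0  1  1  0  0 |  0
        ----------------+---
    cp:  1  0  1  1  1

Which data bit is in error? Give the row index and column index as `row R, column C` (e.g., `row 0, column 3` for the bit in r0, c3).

Recompute each row's even parity and compare to rp:
  r0: data parity 1, sent rp 1 → ok
  r1: data parity 0, sent rp 1 → mismatch
  r2: data parity 0, sent rp 0 → ok
Recompute each column's even parity and compare to cp:
  c0: data parity 1, sent cp 1 → ok
  c1: data parity 0, sent cp 0 → ok
  c2: data parity 0, sent cp 1 → mismatch
  c3: data parity 1, sent cp 1 → ok
  c4: data parity 1, sent cp 1 → ok
Exactly one row (r1) and one column (c2) fail → the flipped bit is at their intersection.

row 1, column 2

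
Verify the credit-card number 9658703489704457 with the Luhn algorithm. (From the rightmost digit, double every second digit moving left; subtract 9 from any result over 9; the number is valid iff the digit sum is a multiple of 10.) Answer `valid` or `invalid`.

From the right, keep odd positions and double even positions (subtract 9 from any doubled value over 9):
  doubled (positions 2,4,...): 1 8 5 7 6 5 1 9 → sum 42
  kept (positions 1,3,...): 7 4 0 9 4 0 8 6 → sum 38
Total = 80.
80 mod 10 = 0, so the number is valid.

valid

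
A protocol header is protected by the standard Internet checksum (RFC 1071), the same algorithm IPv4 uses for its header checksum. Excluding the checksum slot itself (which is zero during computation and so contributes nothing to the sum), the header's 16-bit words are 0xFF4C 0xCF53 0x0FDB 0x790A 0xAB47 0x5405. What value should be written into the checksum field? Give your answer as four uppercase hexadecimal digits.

One's-complement addition (fold any carry out of bit 15 back into bit 0):
  0xFF4C + 0xCF53 = 0x1CE9F → wrap carry → 0xCEA0
  0xCEA0 + 0x0FDB = 0x0DE7B
  0xDE7B + 0x790A = 0x15785 → wrap carry → 0x5786
  0x5786 + 0xAB47 = 0x102CD → wrap carry → 0x02CE
  0x02CE + 0x5405 = 0x056D3
One's-complement sum = 0x56D3.
Checksum = ~0x56D3 & 0xFFFF = 0xA92C.

A92C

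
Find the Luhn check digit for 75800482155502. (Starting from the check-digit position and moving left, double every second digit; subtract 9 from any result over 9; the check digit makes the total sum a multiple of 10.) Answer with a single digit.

Partial digits right→left: 2 0 5 5 5 1 2 8 4 0 0 8 5 7
Double every second digit counting from the check-digit position (so the 1st, 3rd, 5th, ... of the partial from the right).
  doubled (with −9 where >9): 4 1 1 4 8 0 1 → sum 19
  kept as-is: 0 5 1 8 0 8 7 → sum 29
Total = 19 + 29 = 48.
Check digit = (10 − (48 mod 10)) mod 10 = 2.

2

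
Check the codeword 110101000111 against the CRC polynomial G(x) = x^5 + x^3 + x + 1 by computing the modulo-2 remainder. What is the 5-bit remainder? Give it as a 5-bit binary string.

Modulo-2 division of 110101000111 by 101011:
  pos 0: 110101 XOR 101011 = 011110
  pos 1: 111100 XOR 101011 = 010111
  pos 2: 101110 XOR 101011 = 000101
  pos 5: 101011 XOR 101011 = 000000
Remainder = 00001 (nonzero — an error is detected).

00001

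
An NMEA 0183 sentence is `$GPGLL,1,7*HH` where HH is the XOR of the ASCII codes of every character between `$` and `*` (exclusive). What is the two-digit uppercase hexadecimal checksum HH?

XOR the ASCII codes of the payload characters:
  'G' = 0x47 → acc = 0x47
  'P' = 0x50 → acc = 0x17
  'G' = 0x47 → acc = 0x50
  'L' = 0x4C → acc = 0x1C
  'L' = 0x4C → acc = 0x50
  ',' = 0x2C → acc = 0x7C
  '1' = 0x31 → acc = 0x4D
  ',' = 0x2C → acc = 0x61
  '7' = 0x37 → acc = 0x56
Checksum = 0x56.

56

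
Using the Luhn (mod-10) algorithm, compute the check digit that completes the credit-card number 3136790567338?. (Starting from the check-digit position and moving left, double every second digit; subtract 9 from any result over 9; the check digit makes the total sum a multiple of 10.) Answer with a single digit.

6

Partial digits right→left: 8 3 3 7 6 5 0 9 7 6 3 1 3
Double every second digit counting from the check-digit position (so the 1st, 3rd, 5th, ... of the partial from the right).
  doubled (with −9 where >9): 7 6 3 0 5 6 6 → sum 33
  kept as-is: 3 7 5 9 6 1 → sum 31
Total = 33 + 31 = 64.
Check digit = (10 − (64 mod 10)) mod 10 = 6.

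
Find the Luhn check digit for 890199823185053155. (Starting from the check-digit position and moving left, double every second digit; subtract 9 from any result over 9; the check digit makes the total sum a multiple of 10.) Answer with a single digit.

Partial digits right→left: 5 5 1 3 5 0 5 8 1 3 2 8 9 9 1 0 9 8
Double every second digit counting from the check-digit position (so the 1st, 3rd, 5th, ... of the partial from the right).
  doubled (with −9 where >9): 1 2 1 1 2 4 9 2 9 → sum 31
  kept as-is: 5 3 0 8 3 8 9 0 8 → sum 44
Total = 31 + 44 = 75.
Check digit = (10 − (75 mod 10)) mod 10 = 5.

5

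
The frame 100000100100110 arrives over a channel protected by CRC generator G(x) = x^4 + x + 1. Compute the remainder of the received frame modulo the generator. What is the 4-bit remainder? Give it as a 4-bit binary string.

Modulo-2 division of 100000100100110 by 10011:
  pos 0: 10000 XOR 10011 = 00011
  pos 3: 11010 XOR 10011 = 01001
  pos 4: 10010 XOR 10011 = 00001
  pos 8: 11001 XOR 10011 = 01010
  pos 9: 10101 XOR 10011 = 00110
Remainder = 1100 (nonzero — an error is detected).

1100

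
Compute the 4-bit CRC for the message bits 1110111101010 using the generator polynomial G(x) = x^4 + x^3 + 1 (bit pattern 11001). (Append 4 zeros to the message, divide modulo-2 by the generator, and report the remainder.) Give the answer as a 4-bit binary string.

0010

Append 4 zeros: 11101111010100000. Divide by 11001 (XOR where the leading bit is 1):
  pos 0: 11101 XOR 11001 = 00100
  pos 2: 10011 XOR 11001 = 01010
  pos 3: 10101 XOR 11001 = 01100
  pos 4: 11000 XOR 11001 = 00001
  pos 8: 11010 XOR 11001 = 00011
  pos 11: 11000 XOR 11001 = 00001
Remainder (last 4 bits) = 0010. This is the CRC / FCS.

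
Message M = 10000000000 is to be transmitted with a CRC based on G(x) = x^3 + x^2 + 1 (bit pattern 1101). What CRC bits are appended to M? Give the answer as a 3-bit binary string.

Append 3 zeros: 10000000000000. Divide by 1101 (XOR where the leading bit is 1):
  pos 0: 1000 XOR 1101 = 0101
  pos 1: 1010 XOR 1101 = 0111
  pos 2: 1110 XOR 1101 = 0011
  pos 4: 1100 XOR 1101 = 0001
  pos 7: 1000 XOR 1101 = 0101
  pos 8: 1010 XOR 1101 = 0111
  pos 9: 1110 XOR 1101 = 0011
Remainder (last 3 bits) = 110. This is the CRC / FCS.

110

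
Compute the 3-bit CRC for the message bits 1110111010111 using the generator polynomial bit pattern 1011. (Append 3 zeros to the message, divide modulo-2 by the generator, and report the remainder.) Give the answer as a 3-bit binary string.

100

Append 3 zeros: 1110111010111000. Divide by 1011 (XOR where the leading bit is 1):
  pos 0: 1110 XOR 1011 = 0101
  pos 1: 1011 XOR 1011 = 0000
  pos 5: 1101 XOR 1011 = 0110
  pos 6: 1100 XOR 1011 = 0111
  pos 7: 1111 XOR 1011 = 0100
  pos 8: 1001 XOR 1011 = 0010
  pos 10: 1010 XOR 1011 = 0001
Remainder (last 3 bits) = 100. This is the CRC / FCS.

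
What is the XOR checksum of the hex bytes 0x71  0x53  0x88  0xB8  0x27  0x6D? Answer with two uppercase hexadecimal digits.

XOR the bytes together:
  start with 0x71
  0x71 ⊕ 0x53 = 0x22
  0x22 ⊕ 0x88 = 0xAA
  0xAA ⊕ 0xB8 = 0x12
  0x12 ⊕ 0x27 = 0x35
  0x35 ⊕ 0x6D = 0x58

58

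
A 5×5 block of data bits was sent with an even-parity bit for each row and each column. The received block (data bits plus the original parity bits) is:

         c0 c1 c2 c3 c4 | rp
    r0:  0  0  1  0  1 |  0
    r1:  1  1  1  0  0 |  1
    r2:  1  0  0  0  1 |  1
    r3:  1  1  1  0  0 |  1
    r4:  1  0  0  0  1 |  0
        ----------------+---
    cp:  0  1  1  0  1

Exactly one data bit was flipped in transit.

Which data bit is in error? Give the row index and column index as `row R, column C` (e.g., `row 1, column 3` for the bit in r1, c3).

row 2, column 1

Recompute each row's even parity and compare to rp:
  r0: data parity 0, sent rp 0 → ok
  r1: data parity 1, sent rp 1 → ok
  r2: data parity 0, sent rp 1 → mismatch
  r3: data parity 1, sent rp 1 → ok
  r4: data parity 0, sent rp 0 → ok
Recompute each column's even parity and compare to cp:
  c0: data parity 0, sent cp 0 → ok
  c1: data parity 0, sent cp 1 → mismatch
  c2: data parity 1, sent cp 1 → ok
  c3: data parity 0, sent cp 0 → ok
  c4: data parity 1, sent cp 1 → ok
Exactly one row (r2) and one column (c1) fail → the flipped bit is at their intersection.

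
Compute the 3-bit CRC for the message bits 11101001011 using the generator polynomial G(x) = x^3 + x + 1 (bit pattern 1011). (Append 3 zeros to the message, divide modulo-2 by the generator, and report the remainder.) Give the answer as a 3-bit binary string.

Append 3 zeros: 11101001011000. Divide by 1011 (XOR where the leading bit is 1):
  pos 0: 1110 XOR 1011 = 0101
  pos 1: 1011 XOR 1011 = 0000
  pos 7: 1011 XOR 1011 = 0000
Remainder (last 3 bits) = 000. This is the CRC / FCS.

000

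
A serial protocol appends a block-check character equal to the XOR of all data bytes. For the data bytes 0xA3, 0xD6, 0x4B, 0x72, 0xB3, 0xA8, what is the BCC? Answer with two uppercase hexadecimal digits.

57

XOR the bytes together:
  start with 0xA3
  0xA3 ⊕ 0xD6 = 0x75
  0x75 ⊕ 0x4B = 0x3E
  0x3E ⊕ 0x72 = 0x4C
  0x4C ⊕ 0xB3 = 0xFF
  0xFF ⊕ 0xA8 = 0x57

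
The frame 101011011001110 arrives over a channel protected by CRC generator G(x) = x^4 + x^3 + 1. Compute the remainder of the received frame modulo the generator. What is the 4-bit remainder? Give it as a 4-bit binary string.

Modulo-2 division of 101011011001110 by 11001:
  pos 0: 10101 XOR 11001 = 01100
  pos 1: 11001 XOR 11001 = 00000
  pos 7: 11001 XOR 11001 = 00000
Remainder = 0110 (nonzero — an error is detected).

0110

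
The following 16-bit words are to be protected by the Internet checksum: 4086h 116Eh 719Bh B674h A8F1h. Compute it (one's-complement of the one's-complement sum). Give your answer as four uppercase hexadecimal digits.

DD09

One's-complement addition (fold any carry out of bit 15 back into bit 0):
  0x4086 + 0x116E = 0x051F4
  0x51F4 + 0x719B = 0x0C38F
  0xC38F + 0xB674 = 0x17A03 → wrap carry → 0x7A04
  0x7A04 + 0xA8F1 = 0x122F5 → wrap carry → 0x22F6
One's-complement sum = 0x22F6.
Checksum = ~0x22F6 & 0xFFFF = 0xDD09.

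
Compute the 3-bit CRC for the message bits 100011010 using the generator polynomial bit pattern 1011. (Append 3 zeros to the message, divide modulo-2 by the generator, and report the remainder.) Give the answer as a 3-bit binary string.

Append 3 zeros: 100011010000. Divide by 1011 (XOR where the leading bit is 1):
  pos 0: 1000 XOR 1011 = 0011
  pos 2: 1111 XOR 1011 = 0100
  pos 3: 1000 XOR 1011 = 0011
  pos 5: 1110 XOR 1011 = 0101
  pos 6: 1010 XOR 1011 = 0001
Remainder (last 3 bits) = 100. This is the CRC / FCS.

100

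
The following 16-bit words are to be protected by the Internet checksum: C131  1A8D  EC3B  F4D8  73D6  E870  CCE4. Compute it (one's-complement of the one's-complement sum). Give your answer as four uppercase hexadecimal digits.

1A00

One's-complement addition (fold any carry out of bit 15 back into bit 0):
  0xC131 + 0x1A8D = 0x0DBBE
  0xDBBE + 0xEC3B = 0x1C7F9 → wrap carry → 0xC7FA
  0xC7FA + 0xF4D8 = 0x1BCD2 → wrap carry → 0xBCD3
  0xBCD3 + 0x73D6 = 0x130A9 → wrap carry → 0x30AA
  0x30AA + 0xE870 = 0x1191A → wrap carry → 0x191B
  0x191B + 0xCCE4 = 0x0E5FF
One's-complement sum = 0xE5FF.
Checksum = ~0xE5FF & 0xFFFF = 0x1A00.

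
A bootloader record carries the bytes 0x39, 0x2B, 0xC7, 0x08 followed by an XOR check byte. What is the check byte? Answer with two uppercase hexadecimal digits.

DD

XOR the bytes together:
  start with 0x39
  0x39 ⊕ 0x2B = 0x12
  0x12 ⊕ 0xC7 = 0xD5
  0xD5 ⊕ 0x08 = 0xDD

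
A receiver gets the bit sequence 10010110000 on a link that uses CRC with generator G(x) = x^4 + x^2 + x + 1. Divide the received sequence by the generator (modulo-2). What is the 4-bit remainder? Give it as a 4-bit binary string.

0000

Modulo-2 division of 10010110000 by 10111:
  pos 0: 10010 XOR 10111 = 00101
  pos 2: 10111 XOR 10111 = 00000
Remainder = 0000 (zero — the frame passes the CRC check).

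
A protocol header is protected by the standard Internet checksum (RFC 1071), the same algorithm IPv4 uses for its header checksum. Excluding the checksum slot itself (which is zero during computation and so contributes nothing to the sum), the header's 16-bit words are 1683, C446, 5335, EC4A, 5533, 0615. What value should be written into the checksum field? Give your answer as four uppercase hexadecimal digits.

One's-complement addition (fold any carry out of bit 15 back into bit 0):
  0x1683 + 0xC446 = 0x0DAC9
  0xDAC9 + 0x5335 = 0x12DFE → wrap carry → 0x2DFF
  0x2DFF + 0xEC4A = 0x11A49 → wrap carry → 0x1A4A
  0x1A4A + 0x5533 = 0x06F7D
  0x6F7D + 0x0615 = 0x07592
One's-complement sum = 0x7592.
Checksum = ~0x7592 & 0xFFFF = 0x8A6D.

8A6D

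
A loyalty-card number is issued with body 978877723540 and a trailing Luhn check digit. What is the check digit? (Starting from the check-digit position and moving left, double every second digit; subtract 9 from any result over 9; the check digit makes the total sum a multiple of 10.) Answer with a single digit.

0

Partial digits right→left: 0 4 5 3 2 7 7 7 8 8 7 9
Double every second digit counting from the check-digit position (so the 1st, 3rd, 5th, ... of the partial from the right).
  doubled (with −9 where >9): 0 1 4 5 7 5 → sum 22
  kept as-is: 4 3 7 7 8 9 → sum 38
Total = 22 + 38 = 60.
Check digit = (10 − (60 mod 10)) mod 10 = 0.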